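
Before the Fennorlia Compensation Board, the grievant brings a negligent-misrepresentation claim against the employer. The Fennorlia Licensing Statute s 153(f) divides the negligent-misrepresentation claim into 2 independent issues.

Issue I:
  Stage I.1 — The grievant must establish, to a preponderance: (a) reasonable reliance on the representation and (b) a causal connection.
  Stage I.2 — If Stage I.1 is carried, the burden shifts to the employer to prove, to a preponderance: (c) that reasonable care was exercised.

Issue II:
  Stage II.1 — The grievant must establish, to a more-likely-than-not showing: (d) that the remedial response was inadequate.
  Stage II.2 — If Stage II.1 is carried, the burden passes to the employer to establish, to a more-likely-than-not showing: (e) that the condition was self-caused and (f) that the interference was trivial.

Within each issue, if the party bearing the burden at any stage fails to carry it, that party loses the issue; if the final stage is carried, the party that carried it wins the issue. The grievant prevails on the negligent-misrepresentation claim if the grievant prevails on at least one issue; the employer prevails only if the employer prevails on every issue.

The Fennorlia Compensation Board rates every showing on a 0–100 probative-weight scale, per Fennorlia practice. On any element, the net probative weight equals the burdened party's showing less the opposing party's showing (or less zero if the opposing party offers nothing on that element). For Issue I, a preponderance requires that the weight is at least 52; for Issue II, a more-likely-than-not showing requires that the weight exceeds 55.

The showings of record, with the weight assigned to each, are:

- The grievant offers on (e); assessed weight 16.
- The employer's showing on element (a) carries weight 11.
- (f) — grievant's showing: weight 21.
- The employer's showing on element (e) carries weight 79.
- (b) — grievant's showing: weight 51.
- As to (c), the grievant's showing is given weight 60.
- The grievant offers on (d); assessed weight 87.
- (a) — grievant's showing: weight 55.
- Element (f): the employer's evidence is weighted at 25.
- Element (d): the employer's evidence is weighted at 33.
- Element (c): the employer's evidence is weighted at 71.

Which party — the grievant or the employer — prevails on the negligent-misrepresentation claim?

— Issue I —
At Stage I.1 the grievant must meet a preponderance (weight is at least 52): on (a) the weight is 55 less the opposing 11 gives net 44, which does not reach 52, so (a) does not meet the standard; on (b) the weight is 51, < 52, so (b) does not meet the standard.
  Stage I.1 not carried; the grievant fails its burden.
So the employer prevails on this issue.
— Issue II —
Stage II.1 (grievant, a more-likely-than-not showing, weight exceeds 55): (d) net 87−33=54 ≤ 55 — fails.
  Stage II.1 not carried; the grievant fails its burden.
The analysis ends at Stage II.1; the employer prevails on this issue.
Per-issue: Issue I → employer; Issue II → employer. The grievant must prevail on at least one issue; overall, the employer prevails.

employer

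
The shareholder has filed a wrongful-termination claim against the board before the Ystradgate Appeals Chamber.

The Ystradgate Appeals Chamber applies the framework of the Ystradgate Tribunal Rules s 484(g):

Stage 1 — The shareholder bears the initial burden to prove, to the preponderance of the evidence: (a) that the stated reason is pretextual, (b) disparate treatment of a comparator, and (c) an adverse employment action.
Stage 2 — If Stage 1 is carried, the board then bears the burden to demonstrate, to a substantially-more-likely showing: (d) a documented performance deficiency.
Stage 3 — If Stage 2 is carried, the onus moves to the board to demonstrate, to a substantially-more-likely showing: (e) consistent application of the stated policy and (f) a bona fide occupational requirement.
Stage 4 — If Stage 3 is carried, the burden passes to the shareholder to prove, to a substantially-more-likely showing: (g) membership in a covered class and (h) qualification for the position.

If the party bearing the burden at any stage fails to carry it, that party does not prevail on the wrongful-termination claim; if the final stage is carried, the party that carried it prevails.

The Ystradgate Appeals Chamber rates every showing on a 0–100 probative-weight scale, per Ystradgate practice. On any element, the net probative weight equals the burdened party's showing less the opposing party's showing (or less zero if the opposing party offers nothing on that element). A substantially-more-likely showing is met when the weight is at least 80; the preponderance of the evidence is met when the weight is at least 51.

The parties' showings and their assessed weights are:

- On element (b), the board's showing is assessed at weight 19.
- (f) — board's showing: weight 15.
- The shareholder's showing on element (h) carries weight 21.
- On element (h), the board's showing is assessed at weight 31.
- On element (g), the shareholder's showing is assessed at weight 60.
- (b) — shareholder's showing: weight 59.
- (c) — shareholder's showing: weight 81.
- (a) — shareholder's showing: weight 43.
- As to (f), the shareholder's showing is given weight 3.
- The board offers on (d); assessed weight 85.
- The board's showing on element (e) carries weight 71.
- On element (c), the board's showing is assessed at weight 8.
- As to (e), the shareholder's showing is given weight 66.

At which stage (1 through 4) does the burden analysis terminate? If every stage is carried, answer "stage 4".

stage 1

At Stage 1 the shareholder must meet the preponderance of the evidence (weight is at least 51): on (a) the weight is 43, < 51, so (a) does not meet the standard; on (b) the weight is 59 less the opposing 19 gives net 40, < 51, so (b) does not meet the standard; on (c) the weight is 81 less the opposing 8 gives net 73, ≥ 51, so (c) meets the standard.
  The shareholder does not carry Stage 1.
So the board prevails.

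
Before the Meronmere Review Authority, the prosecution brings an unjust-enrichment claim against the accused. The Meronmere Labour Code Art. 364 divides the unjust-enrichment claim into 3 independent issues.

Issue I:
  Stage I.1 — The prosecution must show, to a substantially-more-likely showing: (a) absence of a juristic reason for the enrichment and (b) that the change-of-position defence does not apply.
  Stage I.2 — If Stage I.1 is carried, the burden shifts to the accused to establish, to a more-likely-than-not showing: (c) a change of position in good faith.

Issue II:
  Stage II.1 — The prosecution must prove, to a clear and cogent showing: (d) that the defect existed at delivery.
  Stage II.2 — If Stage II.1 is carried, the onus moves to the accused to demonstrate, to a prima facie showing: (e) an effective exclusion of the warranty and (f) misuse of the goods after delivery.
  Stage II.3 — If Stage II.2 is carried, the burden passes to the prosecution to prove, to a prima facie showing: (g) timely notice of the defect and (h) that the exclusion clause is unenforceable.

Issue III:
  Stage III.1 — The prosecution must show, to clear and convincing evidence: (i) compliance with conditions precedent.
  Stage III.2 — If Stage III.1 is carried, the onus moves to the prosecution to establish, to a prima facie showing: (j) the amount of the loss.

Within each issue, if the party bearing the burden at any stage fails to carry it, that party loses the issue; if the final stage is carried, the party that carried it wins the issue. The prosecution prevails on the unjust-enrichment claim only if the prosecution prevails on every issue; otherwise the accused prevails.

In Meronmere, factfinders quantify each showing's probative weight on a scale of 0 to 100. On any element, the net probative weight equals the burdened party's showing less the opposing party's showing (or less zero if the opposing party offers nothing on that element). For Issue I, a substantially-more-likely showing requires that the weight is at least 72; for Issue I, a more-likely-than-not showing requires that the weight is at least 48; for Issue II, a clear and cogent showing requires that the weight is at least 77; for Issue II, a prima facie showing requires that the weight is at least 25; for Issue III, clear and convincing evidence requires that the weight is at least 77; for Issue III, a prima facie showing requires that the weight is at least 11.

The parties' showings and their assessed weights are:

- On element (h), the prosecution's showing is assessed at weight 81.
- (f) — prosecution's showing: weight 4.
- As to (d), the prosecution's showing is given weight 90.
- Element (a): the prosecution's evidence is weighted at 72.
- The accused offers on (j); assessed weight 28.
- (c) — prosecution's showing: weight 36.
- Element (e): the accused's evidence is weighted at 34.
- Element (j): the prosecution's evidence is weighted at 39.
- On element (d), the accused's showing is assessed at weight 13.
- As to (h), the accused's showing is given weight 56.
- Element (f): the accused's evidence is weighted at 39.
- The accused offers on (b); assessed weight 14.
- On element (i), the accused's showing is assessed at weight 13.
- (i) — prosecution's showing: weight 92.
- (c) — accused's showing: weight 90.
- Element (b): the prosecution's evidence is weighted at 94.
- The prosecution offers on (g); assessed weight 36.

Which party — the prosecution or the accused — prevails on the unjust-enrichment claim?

— Issue I —
Stage I.1 (prosecution, a substantially-more-likely showing, weight is at least 72): (a) 72 ≥ 72 — meets; (b) net 94−14=80 ≥ 72 — meets.
  All elements met. The burden passes to the accused.
Stage I.2 (accused, a more-likely-than-not showing, weight is at least 48): (c) net 90−36=54 ≥ 48 — meets.
  The accused carries the last stage.
All stages carried — the accused prevails on this issue.
— Issue II —
At Stage II.1 the prosecution must meet a clear and cogent showing (weight is at least 77): on (d) the weight is 90 less the opposing 13 gives net 77, ≥ 77, so (d) meets the standard.
  Stage II.1 carried; the burden shifts to the accused.
At Stage II.2 the accused must meet a prima facie showing (weight is at least 25): on (e) the weight is 34, which does reach 25, so (e) meets the standard; on (f) the weight is 39 less the opposing 4 gives net 35, which does reach 25, so (f) meets the standard.
  All elements met. The burden passes to the prosecution.
At Stage II.3 the prosecution must meet a prima facie showing (weight is at least 25): on (g) the weight is 36, ≥ 25, so (g) meets the standard; on (h) the weight is 81 less the opposing 56 gives net 25, which does reach 25, so (h) meets the standard.
  All elements met at the final stage.
All stages carried — the prosecution prevails on this issue.
— Issue III —
At Stage III.1 the prosecution must meet clear and convincing evidence (weight is at least 77): on (i) the weight is 92 less the opposing 13 gives net 79, ≥ 77, so (i) meets the standard.
  Stage III.1 carried; the burden remains with the prosecution.
At Stage III.2 the prosecution must meet a prima facie showing (weight is at least 11): on (j) the weight is 39 less the opposing 28 gives net 11, ≥ 11, so (j) meets the standard.
  The prosecution carries the last stage.
All stages carried — the prosecution prevails on this issue.
Per-issue: Issue I → accused; Issue II → prosecution; Issue III → prosecution. The prosecution must prevail on every issue; overall, the accused prevails.

accused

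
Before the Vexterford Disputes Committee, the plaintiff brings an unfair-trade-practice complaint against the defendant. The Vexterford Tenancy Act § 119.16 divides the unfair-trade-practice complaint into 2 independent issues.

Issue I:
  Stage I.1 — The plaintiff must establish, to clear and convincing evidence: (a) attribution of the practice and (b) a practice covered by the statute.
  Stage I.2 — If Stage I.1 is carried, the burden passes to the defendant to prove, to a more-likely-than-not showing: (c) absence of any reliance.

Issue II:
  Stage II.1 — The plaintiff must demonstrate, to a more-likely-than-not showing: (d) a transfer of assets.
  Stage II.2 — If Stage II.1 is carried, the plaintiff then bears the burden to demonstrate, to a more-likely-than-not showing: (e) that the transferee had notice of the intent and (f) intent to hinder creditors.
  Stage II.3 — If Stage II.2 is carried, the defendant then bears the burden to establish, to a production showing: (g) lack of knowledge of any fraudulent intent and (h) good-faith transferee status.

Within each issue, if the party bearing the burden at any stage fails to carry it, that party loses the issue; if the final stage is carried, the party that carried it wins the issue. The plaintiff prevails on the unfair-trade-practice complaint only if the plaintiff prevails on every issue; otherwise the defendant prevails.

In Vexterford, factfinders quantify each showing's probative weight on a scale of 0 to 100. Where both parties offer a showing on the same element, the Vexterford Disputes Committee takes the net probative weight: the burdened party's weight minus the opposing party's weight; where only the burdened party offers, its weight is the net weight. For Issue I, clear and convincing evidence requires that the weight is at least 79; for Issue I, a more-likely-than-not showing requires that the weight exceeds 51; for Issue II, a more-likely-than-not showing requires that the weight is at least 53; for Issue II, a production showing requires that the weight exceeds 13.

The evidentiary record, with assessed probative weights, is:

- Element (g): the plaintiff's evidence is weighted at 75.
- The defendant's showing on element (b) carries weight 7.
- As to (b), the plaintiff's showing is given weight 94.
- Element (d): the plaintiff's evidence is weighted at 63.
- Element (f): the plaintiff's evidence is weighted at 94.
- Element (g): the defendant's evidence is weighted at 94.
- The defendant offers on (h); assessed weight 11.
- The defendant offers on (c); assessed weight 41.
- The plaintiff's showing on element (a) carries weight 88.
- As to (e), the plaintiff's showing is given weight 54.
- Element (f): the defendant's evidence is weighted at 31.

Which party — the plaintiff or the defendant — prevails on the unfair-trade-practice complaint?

plaintiff

— Issue I —
At Stage I.1 the plaintiff must meet clear and convincing evidence (weight is at least 79): on (a) the weight is 88, which does reach 79, so (a) meets the standard; on (b) the weight is 94 less the opposing 7 gives net 87, ≥ 79, so (b) meets the standard.
  All elements met. The burden passes to the defendant.
At Stage I.2 the defendant must meet a more-likely-than-not showing (weight exceeds 51): on (c) the weight is 41, ≤ 51, so (c) does not meet the standard.
  Stage I.2 not carried; the defendant fails its burden.
The plaintiff prevails on this issue.
— Issue II —
Stage II.1 — burden on plaintiff; standard: a more-likely-than-not showing (weight is at least 53).
    (d): 63 ≥ 53 [met]
  Stage II.1 is satisfied; the plaintiff continues to bear the burden.
Stage II.2 — burden on plaintiff; standard: a more-likely-than-not showing (weight is at least 53).
    (e): 54 ≥ 53 [met]
    (f): 94 − 31 = 63 ≥ 53 [met]
  The plaintiff carries Stage II.2; the defendant now bears the burden.
Stage II.3 — burden on defendant; standard: a production showing (weight exceeds 13).
    (g): 94 − 75 = 19 > 13 [met]
    (h): 11 ≤ 13 [not met]
  Not every element is met, so the defendant fails to carry Stage II.3.
So the plaintiff prevails on this issue.
Per-issue: Issue I → plaintiff; Issue II → plaintiff. The plaintiff must prevail on every issue; overall, the plaintiff prevails.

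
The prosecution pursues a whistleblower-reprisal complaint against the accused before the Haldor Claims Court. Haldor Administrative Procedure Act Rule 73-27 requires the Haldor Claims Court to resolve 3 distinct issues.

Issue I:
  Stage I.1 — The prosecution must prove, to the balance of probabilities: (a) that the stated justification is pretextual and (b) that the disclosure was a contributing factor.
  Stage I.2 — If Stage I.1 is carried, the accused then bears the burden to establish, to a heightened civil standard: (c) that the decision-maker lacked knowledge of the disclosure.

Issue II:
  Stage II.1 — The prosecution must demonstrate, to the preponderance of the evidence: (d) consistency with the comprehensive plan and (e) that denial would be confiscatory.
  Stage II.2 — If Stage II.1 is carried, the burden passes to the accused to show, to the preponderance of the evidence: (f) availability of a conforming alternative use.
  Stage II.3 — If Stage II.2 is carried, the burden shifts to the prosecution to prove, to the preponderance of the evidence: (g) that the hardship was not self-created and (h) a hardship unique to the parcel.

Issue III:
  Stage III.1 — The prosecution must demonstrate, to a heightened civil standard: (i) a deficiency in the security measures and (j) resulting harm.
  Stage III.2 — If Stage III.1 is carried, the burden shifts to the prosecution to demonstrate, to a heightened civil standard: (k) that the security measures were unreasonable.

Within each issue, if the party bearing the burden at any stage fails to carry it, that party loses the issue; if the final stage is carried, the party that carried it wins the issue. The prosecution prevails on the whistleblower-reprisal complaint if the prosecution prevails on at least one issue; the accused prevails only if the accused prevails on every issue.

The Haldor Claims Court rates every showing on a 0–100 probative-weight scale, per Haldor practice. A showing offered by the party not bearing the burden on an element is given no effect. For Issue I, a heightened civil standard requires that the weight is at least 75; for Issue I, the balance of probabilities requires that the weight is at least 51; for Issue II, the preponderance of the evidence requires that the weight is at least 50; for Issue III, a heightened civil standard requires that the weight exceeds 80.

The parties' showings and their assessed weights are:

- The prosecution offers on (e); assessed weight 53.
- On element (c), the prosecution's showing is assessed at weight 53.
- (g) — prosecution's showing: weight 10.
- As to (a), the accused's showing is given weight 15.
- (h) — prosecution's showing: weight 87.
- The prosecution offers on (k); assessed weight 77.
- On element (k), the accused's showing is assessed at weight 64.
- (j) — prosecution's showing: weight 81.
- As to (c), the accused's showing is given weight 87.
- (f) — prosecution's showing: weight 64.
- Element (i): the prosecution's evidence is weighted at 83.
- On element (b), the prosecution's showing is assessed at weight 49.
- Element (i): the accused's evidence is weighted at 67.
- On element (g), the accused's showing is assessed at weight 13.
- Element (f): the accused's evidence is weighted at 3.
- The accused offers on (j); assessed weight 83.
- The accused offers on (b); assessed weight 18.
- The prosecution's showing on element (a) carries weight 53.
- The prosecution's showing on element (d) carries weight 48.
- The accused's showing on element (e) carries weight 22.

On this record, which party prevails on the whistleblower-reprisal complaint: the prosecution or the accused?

accused

— Issue I —
Stage I.1 (prosecution, the balance of probabilities, weight is at least 51): (a) 53 (accused's 15 disregarded) ≥ 51 — meets; (b) 49 (accused's 18 disregarded) < 51 — fails.
  Not every element is met, so the prosecution fails to carry Stage I.1.
The analysis ends at Stage I.1; the accused prevails on this issue.
— Issue II —
Stage II.1 (prosecution, the preponderance of the evidence, weight is at least 50): (d) 48 < 50 — fails; (e) 53 (accused's 22 disregarded) ≥ 50 — meets.
  Stage II.1 not carried; the prosecution fails its burden.
So the accused prevails on this issue.
— Issue III —
Stage III.1 (prosecution, a heightened civil standard, weight exceeds 80): (i) 83 (accused's 67 disregarded) > 80 — meets; (j) 81 (accused's 83 disregarded) > 80 — meets.
  Stage III.1 carried; the burden remains with the prosecution.
Stage III.2 (prosecution, a heightened civil standard, weight exceeds 80): (k) 77 (accused's 64 disregarded) ≤ 80 — fails.
  The prosecution does not carry Stage III.2.
The accused prevails on this issue.
Per-issue: Issue I → accused; Issue II → accused; Issue III → accused. The prosecution must prevail on at least one issue; overall, the accused prevails.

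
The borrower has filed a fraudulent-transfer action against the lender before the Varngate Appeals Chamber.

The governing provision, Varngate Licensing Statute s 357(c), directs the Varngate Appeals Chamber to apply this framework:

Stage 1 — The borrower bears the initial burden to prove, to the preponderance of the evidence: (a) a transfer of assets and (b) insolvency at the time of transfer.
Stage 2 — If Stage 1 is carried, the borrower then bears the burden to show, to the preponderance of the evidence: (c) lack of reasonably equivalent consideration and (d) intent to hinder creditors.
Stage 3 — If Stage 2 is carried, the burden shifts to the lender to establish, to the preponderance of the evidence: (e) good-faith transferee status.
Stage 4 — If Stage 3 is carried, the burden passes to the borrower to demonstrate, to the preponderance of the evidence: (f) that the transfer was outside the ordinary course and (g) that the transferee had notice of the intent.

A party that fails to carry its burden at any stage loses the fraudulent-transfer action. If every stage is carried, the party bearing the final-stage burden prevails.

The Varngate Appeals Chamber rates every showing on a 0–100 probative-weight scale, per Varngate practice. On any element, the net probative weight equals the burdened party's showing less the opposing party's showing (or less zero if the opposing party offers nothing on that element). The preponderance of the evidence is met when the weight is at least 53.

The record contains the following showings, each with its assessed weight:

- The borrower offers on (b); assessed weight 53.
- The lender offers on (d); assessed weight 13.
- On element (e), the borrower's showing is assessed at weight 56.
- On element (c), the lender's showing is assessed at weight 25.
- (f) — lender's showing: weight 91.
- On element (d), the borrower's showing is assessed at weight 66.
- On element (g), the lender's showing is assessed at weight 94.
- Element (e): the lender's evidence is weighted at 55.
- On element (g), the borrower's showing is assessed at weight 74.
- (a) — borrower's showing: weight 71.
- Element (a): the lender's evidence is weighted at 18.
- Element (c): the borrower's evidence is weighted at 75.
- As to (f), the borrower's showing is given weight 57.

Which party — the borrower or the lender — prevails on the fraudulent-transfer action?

lender

At Stage 1 the borrower must meet the preponderance of the evidence (weight is at least 53): on (a) the weight is 71 less the opposing 18 gives net 53, ≥ 53, so (a) meets the standard; on (b) the weight is 53, which does reach 53, so (b) meets the standard.
  Stage 1 carried; the burden remains with the borrower.
At Stage 2 the borrower must meet the preponderance of the evidence (weight is at least 53): on (c) the weight is 75 less the opposing 25 gives net 50, which does not reach 53, so (c) does not meet the standard; on (d) the weight is 66 less the opposing 13 gives net 53, ≥ 53, so (d) meets the standard.
  Not every element is met, so the borrower fails to carry Stage 2.
The analysis ends at Stage 2; the lender prevails.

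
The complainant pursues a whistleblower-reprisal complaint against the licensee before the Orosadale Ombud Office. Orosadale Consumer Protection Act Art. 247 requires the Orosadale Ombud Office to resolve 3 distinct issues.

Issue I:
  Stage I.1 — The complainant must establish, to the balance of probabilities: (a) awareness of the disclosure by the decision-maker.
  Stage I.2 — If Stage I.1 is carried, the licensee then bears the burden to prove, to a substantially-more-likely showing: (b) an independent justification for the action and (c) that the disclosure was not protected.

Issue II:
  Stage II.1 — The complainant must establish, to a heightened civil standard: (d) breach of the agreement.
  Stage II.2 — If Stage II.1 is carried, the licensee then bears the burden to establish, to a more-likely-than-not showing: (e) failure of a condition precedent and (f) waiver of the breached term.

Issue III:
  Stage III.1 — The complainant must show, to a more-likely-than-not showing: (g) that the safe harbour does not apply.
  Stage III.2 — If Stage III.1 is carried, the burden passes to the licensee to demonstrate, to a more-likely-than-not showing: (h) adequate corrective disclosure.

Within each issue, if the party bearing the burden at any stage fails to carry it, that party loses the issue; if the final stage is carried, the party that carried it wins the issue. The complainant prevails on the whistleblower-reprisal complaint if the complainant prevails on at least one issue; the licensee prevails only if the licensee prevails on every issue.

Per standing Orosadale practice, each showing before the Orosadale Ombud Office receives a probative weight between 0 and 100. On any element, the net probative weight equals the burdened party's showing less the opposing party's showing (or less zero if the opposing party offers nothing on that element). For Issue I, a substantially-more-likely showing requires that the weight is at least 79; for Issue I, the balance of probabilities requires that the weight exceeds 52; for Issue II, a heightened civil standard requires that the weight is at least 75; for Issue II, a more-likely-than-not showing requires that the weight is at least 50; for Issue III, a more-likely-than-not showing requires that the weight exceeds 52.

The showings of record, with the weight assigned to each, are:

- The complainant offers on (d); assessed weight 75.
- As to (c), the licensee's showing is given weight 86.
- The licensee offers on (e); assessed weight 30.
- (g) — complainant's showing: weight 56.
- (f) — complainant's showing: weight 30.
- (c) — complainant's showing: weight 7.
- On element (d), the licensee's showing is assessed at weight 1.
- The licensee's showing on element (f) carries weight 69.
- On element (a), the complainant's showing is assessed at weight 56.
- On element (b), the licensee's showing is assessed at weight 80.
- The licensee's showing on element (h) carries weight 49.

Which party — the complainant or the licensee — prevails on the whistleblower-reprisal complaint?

— Issue I —
At Stage I.1 the complainant must meet the balance of probabilities (weight exceeds 52): on (a) the weight is 56, > 52, so (a) meets the standard.
  Stage I.1 is satisfied; the onus moves to the licensee.
At Stage I.2 the licensee must meet a substantially-more-likely showing (weight is at least 79): on (b) the weight is 80, which does reach 79, so (b) meets the standard; on (c) the weight is 86 less the opposing 7 gives net 79, ≥ 79, so (c) meets the standard.
  All elements met at the final stage.
With every stage satisfied, the licensee prevails on this issue.
— Issue II —
Stage II.1 (complainant, a heightened civil standard, weight is at least 75): (d) net 75−1=74 < 75 — fails.
  Stage II.1 not carried; the complainant fails its burden.
So the licensee prevails on this issue.
— Issue III —
At Stage III.1 the complainant must meet a more-likely-than-not showing (weight exceeds 52): on (g) the weight is 56, which does exceed 52, so (g) meets the standard.
  All elements met. The burden passes to the licensee.
At Stage III.2 the licensee must meet a more-likely-than-not showing (weight exceeds 52): on (h) the weight is 49, which does not exceed 52, so (h) does not meet the standard.
  Stage III.2 not carried; the licensee fails its burden.
The complainant prevails on this issue.
Per-issue: Issue I → licensee; Issue II → licensee; Issue III → complainant. The complainant must prevail on at least one issue; overall, the complainant prevails.

complainant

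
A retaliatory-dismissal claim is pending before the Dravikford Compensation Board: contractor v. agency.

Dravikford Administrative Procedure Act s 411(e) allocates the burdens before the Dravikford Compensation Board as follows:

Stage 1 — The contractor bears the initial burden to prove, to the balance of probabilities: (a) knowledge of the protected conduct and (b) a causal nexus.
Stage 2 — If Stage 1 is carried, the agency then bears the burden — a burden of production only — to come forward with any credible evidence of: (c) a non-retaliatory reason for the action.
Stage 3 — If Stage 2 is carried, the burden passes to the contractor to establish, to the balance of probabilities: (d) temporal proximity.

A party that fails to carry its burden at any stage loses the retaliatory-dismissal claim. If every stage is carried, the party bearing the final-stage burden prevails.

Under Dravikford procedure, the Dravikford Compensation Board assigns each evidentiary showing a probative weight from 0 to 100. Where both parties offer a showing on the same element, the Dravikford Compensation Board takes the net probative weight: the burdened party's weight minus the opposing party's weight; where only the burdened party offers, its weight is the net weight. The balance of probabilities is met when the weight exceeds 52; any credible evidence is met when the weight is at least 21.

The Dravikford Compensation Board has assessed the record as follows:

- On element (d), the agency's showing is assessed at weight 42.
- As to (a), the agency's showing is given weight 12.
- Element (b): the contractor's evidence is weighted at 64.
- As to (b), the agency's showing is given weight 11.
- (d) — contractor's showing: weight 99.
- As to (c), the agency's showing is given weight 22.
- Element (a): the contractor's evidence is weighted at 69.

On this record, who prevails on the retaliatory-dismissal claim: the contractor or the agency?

contractor

Stage 1 — burden on contractor; standard: the balance of probabilities (weight exceeds 52).
    (a): 69 − 12 = 57 > 52 [met]
    (b): 64 − 11 = 53 > 52 [met]
  Stage 1 is satisfied; the onus moves to the agency.
Stage 2 — burden on agency; standard: any credible evidence (weight is at least 21).
    (c): 22 ≥ 21 [met]
  The agency carries Stage 2; the contractor now bears the burden.
Stage 3 — burden on contractor; standard: the balance of probabilities (weight exceeds 52).
    (d): 99 − 42 = 57 > 52 [met]
  All elements met at the final stage.
With every stage satisfied, the contractor prevails.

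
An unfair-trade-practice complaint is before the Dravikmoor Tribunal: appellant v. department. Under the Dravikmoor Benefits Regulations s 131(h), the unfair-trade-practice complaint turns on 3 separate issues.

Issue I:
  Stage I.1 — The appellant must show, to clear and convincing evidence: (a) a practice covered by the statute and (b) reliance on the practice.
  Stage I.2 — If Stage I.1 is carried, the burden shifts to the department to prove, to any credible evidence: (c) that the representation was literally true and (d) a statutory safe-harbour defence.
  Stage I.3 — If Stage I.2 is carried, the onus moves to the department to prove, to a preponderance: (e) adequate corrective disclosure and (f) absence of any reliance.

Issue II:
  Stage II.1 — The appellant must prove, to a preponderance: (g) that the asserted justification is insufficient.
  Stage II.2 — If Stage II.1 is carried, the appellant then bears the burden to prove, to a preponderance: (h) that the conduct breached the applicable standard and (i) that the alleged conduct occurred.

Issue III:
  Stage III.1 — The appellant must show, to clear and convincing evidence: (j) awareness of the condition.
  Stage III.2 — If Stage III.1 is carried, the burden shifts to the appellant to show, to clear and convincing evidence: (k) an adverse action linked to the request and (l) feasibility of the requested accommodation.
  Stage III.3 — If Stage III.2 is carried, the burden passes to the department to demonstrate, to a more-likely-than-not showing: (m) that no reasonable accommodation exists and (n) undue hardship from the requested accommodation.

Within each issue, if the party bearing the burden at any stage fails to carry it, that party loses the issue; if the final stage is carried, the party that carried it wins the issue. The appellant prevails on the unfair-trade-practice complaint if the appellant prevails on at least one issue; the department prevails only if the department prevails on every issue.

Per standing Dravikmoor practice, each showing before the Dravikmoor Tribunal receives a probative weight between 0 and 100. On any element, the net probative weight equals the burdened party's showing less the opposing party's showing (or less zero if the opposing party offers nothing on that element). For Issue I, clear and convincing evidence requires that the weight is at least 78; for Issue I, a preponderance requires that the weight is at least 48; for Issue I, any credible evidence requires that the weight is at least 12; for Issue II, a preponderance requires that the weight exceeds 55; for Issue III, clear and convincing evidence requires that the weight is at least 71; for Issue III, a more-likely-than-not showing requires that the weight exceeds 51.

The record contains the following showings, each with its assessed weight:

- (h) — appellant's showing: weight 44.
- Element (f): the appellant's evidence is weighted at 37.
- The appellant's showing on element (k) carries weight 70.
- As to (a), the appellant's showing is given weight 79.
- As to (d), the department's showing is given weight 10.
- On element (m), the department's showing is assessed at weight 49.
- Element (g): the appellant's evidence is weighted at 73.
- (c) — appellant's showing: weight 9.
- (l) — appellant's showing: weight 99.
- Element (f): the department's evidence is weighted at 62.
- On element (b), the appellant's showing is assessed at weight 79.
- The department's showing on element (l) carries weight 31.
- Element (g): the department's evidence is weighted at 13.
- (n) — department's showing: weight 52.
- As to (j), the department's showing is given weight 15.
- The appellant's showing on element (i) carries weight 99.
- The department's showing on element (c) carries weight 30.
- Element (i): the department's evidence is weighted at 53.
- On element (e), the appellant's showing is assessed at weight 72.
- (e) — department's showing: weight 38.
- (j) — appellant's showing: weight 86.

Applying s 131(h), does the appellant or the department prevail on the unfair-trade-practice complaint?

appellant

— Issue I —
Stage I.1 — burden on appellant; standard: clear and convincing evidence (weight is at least 78).
    (a): 79 ≥ 78 [met]
    (b): 79 ≥ 78 [met]
  The appellant carries Stage I.1; the department now bears the burden.
Stage I.2 — burden on department; standard: any credible evidence (weight is at least 12).
    (c): 30 − 9 = 21 ≥ 12 [met]
    (d): 10 < 12 [not met]
  Not every element is met, so the department fails to carry Stage I.2.
The appellant prevails on this issue.
— Issue II —
Stage II.1 — burden on appellant; standard: a preponderance (weight exceeds 55).
    (g): 73 − 13 = 60 > 55 [met]
  Stage II.1 is satisfied; the appellant continues to bear the burden.
Stage II.2 — burden on appellant; standard: a preponderance (weight exceeds 55).
    (h): 44 ≤ 55 [not met]
    (i): 99 − 53 = 46 ≤ 55 [not met]
  Not every element is met, so the appellant fails to carry Stage II.2.
So the department prevails on this issue.
— Issue III —
At Stage III.1 the appellant must meet clear and convincing evidence (weight is at least 71): on (j) the weight is 86 less the opposing 15 gives net 71, which does reach 71, so (j) meets the standard.
  All elements met. The appellant retains the burden for Stage III.2.
At Stage III.2 the appellant must meet clear and convincing evidence (weight is at least 71): on (k) the weight is 70, which does not reach 71, so (k) does not meet the standard; on (l) the weight is 99 less the opposing 31 gives net 68, which does not reach 71, so (l) does not meet the standard.
  The appellant does not carry Stage III.2.
The analysis ends at Stage III.2; the department prevails on this issue.
Per-issue: Issue I → appellant; Issue II → department; Issue III → department. The appellant must prevail on at least one issue; overall, the appellant prevails.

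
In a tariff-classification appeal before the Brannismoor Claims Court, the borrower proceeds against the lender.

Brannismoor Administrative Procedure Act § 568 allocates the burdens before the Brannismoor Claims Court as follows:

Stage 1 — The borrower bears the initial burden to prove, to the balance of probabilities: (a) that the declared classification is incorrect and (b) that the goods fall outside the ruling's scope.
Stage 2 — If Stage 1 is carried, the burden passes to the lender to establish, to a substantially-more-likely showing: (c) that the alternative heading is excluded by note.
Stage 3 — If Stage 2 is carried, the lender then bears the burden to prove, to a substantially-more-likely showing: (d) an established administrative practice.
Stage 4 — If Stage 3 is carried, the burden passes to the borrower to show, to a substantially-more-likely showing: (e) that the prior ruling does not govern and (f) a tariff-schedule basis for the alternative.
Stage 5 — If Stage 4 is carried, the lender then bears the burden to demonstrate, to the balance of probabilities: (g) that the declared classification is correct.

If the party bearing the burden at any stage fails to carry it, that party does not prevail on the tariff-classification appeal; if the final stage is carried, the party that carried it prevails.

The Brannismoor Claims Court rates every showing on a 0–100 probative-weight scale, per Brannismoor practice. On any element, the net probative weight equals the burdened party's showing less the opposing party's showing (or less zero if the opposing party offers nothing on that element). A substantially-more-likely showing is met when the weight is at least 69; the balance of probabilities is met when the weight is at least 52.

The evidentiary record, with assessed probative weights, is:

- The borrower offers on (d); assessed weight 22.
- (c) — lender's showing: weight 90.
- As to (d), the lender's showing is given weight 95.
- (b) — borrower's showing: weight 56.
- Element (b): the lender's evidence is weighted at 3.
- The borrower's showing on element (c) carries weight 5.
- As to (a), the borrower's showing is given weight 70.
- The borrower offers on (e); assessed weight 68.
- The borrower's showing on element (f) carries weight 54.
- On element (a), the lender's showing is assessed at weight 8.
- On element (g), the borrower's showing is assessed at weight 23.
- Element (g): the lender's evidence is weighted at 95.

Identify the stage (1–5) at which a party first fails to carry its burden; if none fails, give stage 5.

stage 4

Stage 1 (borrower, the balance of probabilities, weight is at least 52): (a) net 70−8=62 ≥ 52 — meets; (b) net 56−3=53 ≥ 52 — meets.
  Stage 1 carried; the burden shifts to the lender.
Stage 2 (lender, a substantially-more-likely showing, weight is at least 69): (c) net 90−5=85 ≥ 69 — meets.
  Stage 2 is satisfied; the lender continues to bear the burden.
Stage 3 (lender, a substantially-more-likely showing, weight is at least 69): (d) net 95−22=73 ≥ 69 — meets.
  Stage 3 carried; the burden shifts to the borrower.
Stage 4 (borrower, a substantially-more-likely showing, weight is at least 69): (e) 68 < 69 — fails; (f) 54 < 69 — fails.
  Stage 4 not carried; the borrower fails its burden.
The analysis ends at Stage 4; the lender prevails.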